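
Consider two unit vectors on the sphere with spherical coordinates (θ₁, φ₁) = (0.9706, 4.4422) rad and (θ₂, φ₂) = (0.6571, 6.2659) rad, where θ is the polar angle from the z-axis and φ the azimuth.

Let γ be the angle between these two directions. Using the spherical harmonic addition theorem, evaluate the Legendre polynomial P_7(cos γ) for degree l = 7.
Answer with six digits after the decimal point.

-0.189080

Addition theorem: P_7(cos γ) = (4π/15) Σ_m Y*_{lm}(Ω₁) Y_{lm}(Ω₂), m = −7…7:
  term(m=-7) = (0.002026, -0.000410)   from Y*(Ω₁)=(0.123682, -0.041059), Y(Ω₂)=(0.015748, 0.001915)
  term(m=-6) = (-0.001370, 0.025641)   from Y*(Ω₁)=(0.016792, 0.333311), Y(Ω₂)=(0.076528, 0.007965)
  term(m=-5) = (-0.093993, -0.029723)   from Y*(Ω₁)=(-0.431286, -0.096377), Y(Ω₂)=(0.222239, 0.019255)
  term(m=-4) = (0.048720, -0.077852)   from Y*(Ω₁)=(0.103775, -0.194539), Y(Ω₂)=(0.415536, 0.028777)
  term(m=-3) = (-0.067318, -0.071011)   from Y*(Ω₁)=(-0.157787, -0.150038), Y(Ω₂)=(0.448789, 0.023293)
  term(m=-2) = (0.030187, -0.016720)   from Y*(Ω₁)=(0.285797, -0.171462), Y(Ω₂)=(0.103478, 0.003579)
  term(m=-1) = (0.007675, 0.029696)   from Y*(Ω₁)=(-0.022781, -0.082252), Y(Ω₂)=(-0.359319, -0.006212)
  term(m=+0) = (-0.077553, 0.000000)   from Y*(Ω₁)=(0.342891, -0.000000), Y(Ω₂)=(-0.226173, 0.000000)
  term(m=+1) = (0.007675, -0.029696)   from Y*(Ω₁)=(0.022781, -0.082252), Y(Ω₂)=(0.359319, -0.006212)
  term(m=+2) = (0.030187, 0.016720)   from Y*(Ω₁)=(0.285797, 0.171462), Y(Ω₂)=(0.103478, -0.003579)
  term(m=+3) = (-0.067318, 0.071011)   from Y*(Ω₁)=(0.157787, -0.150038), Y(Ω₂)=(-0.448789, 0.023293)
  term(m=+4) = (0.048720, 0.077852)   from Y*(Ω₁)=(0.103775, 0.194539), Y(Ω₂)=(0.415536, -0.028777)
  term(m=+5) = (-0.093993, 0.029723)   from Y*(Ω₁)=(0.431286, -0.096377), Y(Ω₂)=(-0.222239, 0.019255)
  term(m=+6) = (-0.001370, -0.025641)   from Y*(Ω₁)=(0.016792, -0.333311), Y(Ω₂)=(0.076528, -0.007965)
  term(m=+7) = (0.002026, 0.000410)   from Y*(Ω₁)=(-0.123682, -0.041059), Y(Ω₂)=(-0.015748, 0.001915)
Accumulated sum (-0.225697, 0.000000); after 4π/(2l+1) scaling, (-0.189080, 0.000000) ⇒ P_7 = -0.189080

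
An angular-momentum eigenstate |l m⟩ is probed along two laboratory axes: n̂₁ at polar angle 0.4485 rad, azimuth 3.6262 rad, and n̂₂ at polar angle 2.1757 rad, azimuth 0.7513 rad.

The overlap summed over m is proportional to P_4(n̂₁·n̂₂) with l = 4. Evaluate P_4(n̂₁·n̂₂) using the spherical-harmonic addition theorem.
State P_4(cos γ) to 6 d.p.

-0.021520

Addition theorem: P_4(cos γ) = (4π/9) Σ_m Y*_{lm}(Ω₁) Y_{lm}(Ω₂), m = −4…4:
  term(m=-4) = +0.001531-0.002775i   from Y*(Ω₁)=-0.005623+0.014599i, Y(Ω₂)=-0.200704-0.027546i
  term(m=-3) = +0.025377-0.026134i   from Y*(Ω₁)=-0.010732-0.091326i, Y(Ω₂)=+0.250050+0.307260i
  term(m=-2) = +0.072564-0.042847i   from Y*(Ω₁)=+0.166730+0.242883i, Y(Ω₂)=+0.019492-0.285382i
  term(m=-1) = -0.077968+0.021301i   from Y*(Ω₁)=-0.438984-0.231117i, Y(Ω₂)=+0.119062-0.111207i
  term(m=+0) = -0.058421+0.000000i   from Y*(Ω₁)=+0.181577-0.000000i, Y(Ω₂)=-0.321740+0.000000i
  term(m=+1) = -0.077968-0.021301i   from Y*(Ω₁)=+0.438984-0.231117i, Y(Ω₂)=-0.119062-0.111207i
  term(m=+2) = +0.072564+0.042847i   from Y*(Ω₁)=+0.166730-0.242883i, Y(Ω₂)=+0.019492+0.285382i
  term(m=+3) = +0.025377+0.026134i   from Y*(Ω₁)=+0.010732-0.091326i, Y(Ω₂)=-0.250050+0.307260i
  term(m=+4) = +0.001531+0.002775i   from Y*(Ω₁)=-0.005623-0.014599i, Y(Ω₂)=-0.200704+0.027546i
Accumulated sum -0.015412+0.000000i; after 4π/(2l+1) scaling, -0.021520+0.000000i ⇒ P_4 = -0.021520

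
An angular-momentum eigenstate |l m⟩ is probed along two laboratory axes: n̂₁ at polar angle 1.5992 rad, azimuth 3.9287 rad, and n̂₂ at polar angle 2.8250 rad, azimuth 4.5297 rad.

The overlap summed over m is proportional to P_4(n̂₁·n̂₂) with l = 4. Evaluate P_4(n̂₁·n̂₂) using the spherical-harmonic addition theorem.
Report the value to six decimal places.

0.101587

Addition theorem: P_4(cos γ) = (4π/9) Σ_m Y*_{lm}(Ω₁) Y_{lm}(Ω₂), m = −4…4:
  m=-4: Y*=-0.44181 - 0.00302j  Y=0.00310 + 0.00277j  product -0.00136 - 0.00124j
  m=-3: Y*=-0.02523 + 0.02498j  Y=-0.01870 + 0.03064j  product -0.00029 - 0.00124j
  m=-2: Y*=0.00114 - 0.33236j  Y=-0.16116 - 0.06165j  product -0.02067 + 0.05349j
  m=-1: Y*=-0.02839 - 0.02848j  Y=0.08446 - 0.45716j  product -0.01542 + 0.01057j
  m=+0: Y*=0.31480 + 0.00000j  Y=0.47093 + 0.00000j  product 0.14825 + 0.00000j
  m=+1: Y*=0.02839 - 0.02848j  Y=-0.08446 - 0.45716j  product -0.01542 - 0.01057j
  m=+2: Y*=0.00114 + 0.33236j  Y=-0.16116 + 0.06165j  product -0.02067 - 0.05349j
  m=+3: Y*=0.02523 + 0.02498j  Y=0.01870 + 0.03064j  product -0.00029 + 0.00124j
  m=+4: Y*=-0.44181 + 0.00302j  Y=0.00310 - 0.00277j  product -0.00136 + 0.00124j
Accumulated sum 0.07276 - 0.00000j; after 4π/(2l+1) scaling, 0.10159 - 0.00000j ⇒ P_4 = 0.101587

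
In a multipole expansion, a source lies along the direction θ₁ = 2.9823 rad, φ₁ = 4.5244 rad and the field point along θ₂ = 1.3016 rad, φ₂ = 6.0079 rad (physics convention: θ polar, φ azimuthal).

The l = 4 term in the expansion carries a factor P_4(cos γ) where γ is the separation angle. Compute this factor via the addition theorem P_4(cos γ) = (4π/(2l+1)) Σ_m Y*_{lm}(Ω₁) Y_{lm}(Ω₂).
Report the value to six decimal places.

Term-by-term m-sum for l=4 (normalisation 4π/9 = 1.396263):
  [-4]  conj(Y_{4,-4})(Ω₁) = (0.000205, -0.000191) ; Y_{4,-4}(Ω₂) = (0.172950, 0.340767) ; Δ = (0.000101, 0.000037)
  [-3]  conj(Y_{4,-3})(Ω₁) = (-0.002636, -0.004168) ; Y_{4,-3}(Ω₂) = (0.202160, 0.219218) ; Δ = (0.000381, -0.001421)
  [-2]  conj(Y_{4,-2})(Ω₁) = (-0.045594, 0.017998) ; Y_{4,-2}(Ω₂) = (-0.133752, -0.082109) ; Δ = (0.007576, 0.001336)
  [-1]  conj(Y_{4,-1})(Ω₁) = (0.052947, 0.278324) ; Y_{4,-1}(Ω₂) = (-0.292375, -0.082583) ; Δ = (0.007504, -0.085747)
  [+0]  conj(Y_{4,0})(Ω₁) = (0.742165, -0.000000) ; Y_{4,0}(Ω₂) = (0.111405, 0.000000) ; Δ = (0.082681, 0.000000)
  [+1]  conj(Y_{4,1})(Ω₁) = (-0.052947, 0.278324) ; Y_{4,1}(Ω₂) = (0.292375, -0.082583) ; Δ = (0.007504, 0.085747)
  [+2]  conj(Y_{4,2})(Ω₁) = (-0.045594, -0.017998) ; Y_{4,2}(Ω₂) = (-0.133752, 0.082109) ; Δ = (0.007576, -0.001336)
  [+3]  conj(Y_{4,3})(Ω₁) = (0.002636, -0.004168) ; Y_{4,3}(Ω₂) = (-0.202160, 0.219218) ; Δ = (0.000381, 0.001421)
  [+4]  conj(Y_{4,4})(Ω₁) = (0.000205, 0.000191) ; Y_{4,4}(Ω₂) = (0.172950, -0.340767) ; Δ = (0.000101, -0.000037)
Accumulated sum (0.113805, 0.000000); after 4π/(2l+1) scaling, (0.158901, 0.000000) ⇒ P_4 = 0.158901

0.158901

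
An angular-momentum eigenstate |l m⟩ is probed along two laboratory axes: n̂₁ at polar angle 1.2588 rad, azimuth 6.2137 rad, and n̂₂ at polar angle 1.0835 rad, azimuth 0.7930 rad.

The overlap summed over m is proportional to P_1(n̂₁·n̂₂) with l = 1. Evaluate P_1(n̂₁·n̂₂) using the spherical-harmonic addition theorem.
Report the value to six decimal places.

0.690808

Summing Y*_{l m}(θ₁,φ₁)·Y_{l m}(θ₂,φ₂) over m ∈ [−1, 1]; prefactor 4π/(2·1+1) = 4.188790:
  m=-1: 0.32802 - 0.02283j × 0.21422 - 0.21750j = 0.06530 - 0.07624j  (running Σ = 0.06530 - 0.07624j)
  m=0: 0.14998 + 0.00000j × 0.22878 + 0.00000j = 0.03431 + 0.00000j  (running Σ = 0.09962 - 0.07624j)
  m=1: -0.32802 - 0.02283j × -0.21422 - 0.21750j = 0.06530 + 0.07624j  (running Σ = 0.16492 + 0.00000j)
Σ over m = 0.16492 + 0.00000j; ×(4π/3) → 0.69081 + 0.00000j. Real part: 0.690808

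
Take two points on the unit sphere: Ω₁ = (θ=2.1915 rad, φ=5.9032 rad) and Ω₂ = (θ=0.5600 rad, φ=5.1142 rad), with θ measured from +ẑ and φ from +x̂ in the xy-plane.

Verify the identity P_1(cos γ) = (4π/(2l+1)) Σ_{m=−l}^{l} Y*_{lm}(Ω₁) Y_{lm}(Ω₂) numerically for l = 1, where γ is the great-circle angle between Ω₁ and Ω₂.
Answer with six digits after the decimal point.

Expand P_1 via completeness: Σ_{m} conj(Y_{1,m}) at Ω₁ times Y_{1,m} at Ω₂ —
  m=-1: Y*=(0.261002, -0.104243)  Y=(0.071773, 0.168905)  product (0.036340, 0.036603)
  m=+0: Y*=(-0.284175, -0.000000)  Y=(0.413971, 0.000000)  product (-0.117640, -0.000000)
  m=+1: Y*=(-0.261002, -0.104243)  Y=(-0.071773, 0.168905)  product (0.036340, -0.036603)
Σ over m = (-0.044960, 0.000000); ×(4π/3) → (-0.188329, 0.000000). Real part: -0.188329

-0.188329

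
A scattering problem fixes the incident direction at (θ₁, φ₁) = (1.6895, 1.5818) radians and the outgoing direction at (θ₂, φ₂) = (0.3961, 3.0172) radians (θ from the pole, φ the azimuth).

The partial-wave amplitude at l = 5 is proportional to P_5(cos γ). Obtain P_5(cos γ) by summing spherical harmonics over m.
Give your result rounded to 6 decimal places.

-0.106230

Term-by-term m-sum for l=5 (normalisation 4π/11 = 1.142397):
  [-5]  conj(Y_{5,-5})(Ω₁) = -0.024637+0.447352i ; Y_{5,-5}(Ω₂) = -0.003225-0.002312i ; Δ = +0.001114-0.001386i
  [-4]  conj(Y_{5,-4})(Ω₁) = -0.168810-0.007435i ; Y_{5,-4}(Ω₂) = +0.026367+0.014321i ; Δ = -0.004345-0.002614i
  [-3]  conj(Y_{5,-3})(Ω₁) = -0.009768+0.295781i ; Y_{5,-3}(Ω₂) = -0.123223-0.048245i ; Δ = +0.015473-0.035976i
  [-2]  conj(Y_{5,-2})(Ω₁) = -0.189517-0.004171i ; Y_{5,-2}(Ω₂) = +0.350426+0.089025i ; Δ = -0.066040-0.018334i
  [-1]  conj(Y_{5,-1})(Ω₁) = -0.002827+0.256883i ; Y_{5,-1}(Ω₂) = -0.526920-0.065885i ; Δ = +0.018414-0.135171i
  [+0]  conj(Y_{5,0})(Ω₁) = -0.194323-0.000000i ; Y_{5,0}(Ω₂) = +0.114357+0.000000i ; Δ = -0.022222-0.000000i
  [+1]  conj(Y_{5,1})(Ω₁) = +0.002827+0.256883i ; Y_{5,1}(Ω₂) = +0.526920-0.065885i ; Δ = +0.018414+0.135171i
  [+2]  conj(Y_{5,2})(Ω₁) = -0.189517+0.004171i ; Y_{5,2}(Ω₂) = +0.350426-0.089025i ; Δ = -0.066040+0.018334i
  [+3]  conj(Y_{5,3})(Ω₁) = +0.009768+0.295781i ; Y_{5,3}(Ω₂) = +0.123223-0.048245i ; Δ = +0.015473+0.035976i
  [+4]  conj(Y_{5,4})(Ω₁) = -0.168810+0.007435i ; Y_{5,4}(Ω₂) = +0.026367-0.014321i ; Δ = -0.004345+0.002614i
  [+5]  conj(Y_{5,5})(Ω₁) = +0.024637+0.447352i ; Y_{5,5}(Ω₂) = +0.003225-0.002312i ; Δ = +0.001114+0.001386i
Total Σ_m = -0.092989+0.000000i. Multiply by 1.142397: -0.106230+0.000000i. P_5(cos γ) = -0.106230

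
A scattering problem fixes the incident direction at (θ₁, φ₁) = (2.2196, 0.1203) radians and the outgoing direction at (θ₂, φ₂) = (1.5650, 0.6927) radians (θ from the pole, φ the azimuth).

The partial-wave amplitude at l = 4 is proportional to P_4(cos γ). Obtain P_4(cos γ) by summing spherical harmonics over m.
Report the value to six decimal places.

Addition theorem: P_4(cos γ) = (4π/9) Σ_m Y*_{lm}(Ω₁) Y_{lm}(Ω₂), m = −4…4:
  m=-4: Y*=0.15813 + 0.08256j  Y=-0.41243 - 0.16034j  product -0.05198 - 0.05941j
  m=-3: Y*=-0.35796 - 0.13511j  Y=-0.00352 - 0.00634j  product 0.00040 + 0.00275j
  m=-2: Y*=0.32089 + 0.07873j  Y=-0.06165 + 0.32870j  product -0.04566 + 0.10062j
  m=-1: Y*=0.10047 + 0.01215j  Y=-0.00633 + 0.00525j  product -0.00070 + 0.00045j
  m=+0: Y*=-0.34778 + 0.00000j  Y=0.31725 + 0.00000j  product -0.11033 + 0.00000j
  m=+1: Y*=-0.10047 + 0.01215j  Y=0.00633 + 0.00525j  product -0.00070 - 0.00045j
  m=+2: Y*=0.32089 - 0.07873j  Y=-0.06165 - 0.32870j  product -0.04566 - 0.10062j
  m=+3: Y*=0.35796 - 0.13511j  Y=0.00352 - 0.00634j  product 0.00040 - 0.00275j
  m=+4: Y*=0.15813 - 0.08256j  Y=-0.41243 + 0.16034j  product -0.05198 + 0.05941j
Accumulated sum -0.30620 + 0.00000j; after 4π/(2l+1) scaling, -0.42754 + 0.00000j ⇒ P_4 = -0.427539

-0.427539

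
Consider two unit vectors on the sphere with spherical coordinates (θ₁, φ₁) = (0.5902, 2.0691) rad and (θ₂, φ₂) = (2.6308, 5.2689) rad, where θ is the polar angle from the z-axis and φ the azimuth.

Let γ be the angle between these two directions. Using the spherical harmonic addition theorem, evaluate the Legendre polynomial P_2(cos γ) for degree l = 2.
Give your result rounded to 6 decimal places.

Expand P_2 via completeness: Σ_{m} conj(Y_{2,m}) at Ω₁ times Y_{2,m} at Ω₂ —
  term(m=-2) = +0.010970-0.001283i   from Y*(Ω₁)=-0.064982-0.100452i, Y(Ω₂)=-0.040800+0.082812i
  term(m=-1) = +0.117490-0.006847i   from Y*(Ω₁)=-0.170724+0.313772i, Y(Ω₂)=-0.174034-0.279752i
  term(m=+0) = +0.136664+0.000000i   from Y*(Ω₁)=+0.337732-0.000000i, Y(Ω₂)=+0.404654+0.000000i
  term(m=+1) = +0.117490+0.006847i   from Y*(Ω₁)=+0.170724+0.313772i, Y(Ω₂)=+0.174034-0.279752i
  term(m=+2) = +0.010970+0.001283i   from Y*(Ω₁)=-0.064982+0.100452i, Y(Ω₂)=-0.040800-0.082812i
Σ over m = +0.393584+0.000000i; ×(4π/5) → +0.989184+0.000000i. Real part: 0.989184

0.989184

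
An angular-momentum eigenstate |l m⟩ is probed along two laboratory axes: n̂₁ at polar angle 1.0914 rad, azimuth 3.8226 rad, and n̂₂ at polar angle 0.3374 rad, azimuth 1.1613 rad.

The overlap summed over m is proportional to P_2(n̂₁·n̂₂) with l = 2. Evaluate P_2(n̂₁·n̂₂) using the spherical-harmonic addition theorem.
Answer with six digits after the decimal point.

Addition theorem: P_2(cos γ) = (4π/5) Σ_m Y*_{lm}(Ω₁) Y_{lm}(Ω₂), m = −2…2:
  m=-2: Y*=(0.063029, 0.297492)  Y=(-0.028909, -0.030920)  product (0.007376, -0.010549)
  m=-1: Y*=(-0.245641, -0.199050)  Y=(0.096081, -0.221369)  product (-0.067665, 0.035252)
  m=+0: Y*=(-0.114097, -0.000000)  Y=(0.527097, 0.000000)  product (-0.060140, -0.000000)
  m=+1: Y*=(0.245641, -0.199050)  Y=(-0.096081, -0.221369)  product (-0.067665, -0.035252)
  m=+2: Y*=(0.063029, -0.297492)  Y=(-0.028909, 0.030920)  product (0.007376, 0.010549)
Accumulated sum (-0.180718, 0.000000); after 4π/(2l+1) scaling, (-0.454193, 0.000000) ⇒ P_2 = -0.454193

-0.454193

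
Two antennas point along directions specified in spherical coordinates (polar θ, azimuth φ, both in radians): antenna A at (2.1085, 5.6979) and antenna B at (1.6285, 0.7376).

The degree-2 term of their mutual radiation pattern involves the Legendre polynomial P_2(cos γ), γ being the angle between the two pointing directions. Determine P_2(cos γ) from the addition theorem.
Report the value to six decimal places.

Summing Y*_{l m}(θ₁,φ₁)·Y_{l m}(θ₂,φ₂) over m ∈ [−2, 2]; prefactor 4π/(2·2+1) = 2.513274:
  m=-2: Y*=(0.111024, -0.262431)  Y=(0.036748, -0.383232)  product (-0.096492, -0.052192)
  m=-1: Y*=(-0.283273, 0.187739)  Y=(-0.032919, 0.029913)  product (0.003709, -0.014654)
  m=+0: Y*=(-0.067198, -0.000000)  Y=(-0.312245, 0.000000)  product (0.020982, 0.000000)
  m=+1: Y*=(0.283273, 0.187739)  Y=(0.032919, 0.029913)  product (0.003709, 0.014654)
  m=+2: Y*=(0.111024, 0.262431)  Y=(0.036748, 0.383232)  product (-0.096492, 0.052192)
Accumulated sum (-0.164583, 0.000000); after 4π/(2l+1) scaling, (-0.413643, 0.000000) ⇒ P_2 = -0.413643

-0.413643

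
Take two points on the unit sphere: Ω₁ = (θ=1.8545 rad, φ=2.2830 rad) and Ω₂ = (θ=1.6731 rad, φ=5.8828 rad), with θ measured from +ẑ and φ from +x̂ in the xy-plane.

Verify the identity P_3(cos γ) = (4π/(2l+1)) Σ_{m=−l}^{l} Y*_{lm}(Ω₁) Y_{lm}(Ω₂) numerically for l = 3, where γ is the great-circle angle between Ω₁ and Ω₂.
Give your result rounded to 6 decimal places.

Addition theorem: P_3(cos γ) = (4π/7) Σ_m Y*_{lm}(Ω₁) Y_{lm}(Ω₂), m = −3…3:
  [-3]  conj(Y_{3,-3})(Ω₁) = (0.311629, 0.197909) ; Y_{3,-3}(Ω₂) = (0.148383, 0.382973) ; Δ = (-0.029554, 0.148712)
  [-2]  conj(Y_{3,-2})(Ω₁) = (0.038458, 0.260833) ; Y_{3,-2}(Ω₂) = (-0.071900, -0.074145) ; Δ = (0.016574, -0.021605)
  [-1]  conj(Y_{3,-1})(Ω₁) = (0.123325, -0.142842) ; Y_{3,-1}(Ω₂) = (-0.280625, -0.118774) ; Δ = (-0.051574, 0.025437)
  [+0]  conj(Y_{3,0})(Ω₁) = (0.272449, -0.000000) ; Y_{3,0}(Ω₂) = (0.112345, 0.000000) ; Δ = (0.030608, 0.000000)
  [+1]  conj(Y_{3,1})(Ω₁) = (-0.123325, -0.142842) ; Y_{3,1}(Ω₂) = (0.280625, -0.118774) ; Δ = (-0.051574, -0.025437)
  [+2]  conj(Y_{3,2})(Ω₁) = (0.038458, -0.260833) ; Y_{3,2}(Ω₂) = (-0.071900, 0.074145) ; Δ = (0.016574, 0.021605)
  [+3]  conj(Y_{3,3})(Ω₁) = (-0.311629, 0.197909) ; Y_{3,3}(Ω₂) = (-0.148383, 0.382973) ; Δ = (-0.029554, -0.148712)
Accumulated sum (-0.098498, 0.000000); after 4π/(2l+1) scaling, (-0.176823, 0.000000) ⇒ P_3 = -0.176823

-0.176823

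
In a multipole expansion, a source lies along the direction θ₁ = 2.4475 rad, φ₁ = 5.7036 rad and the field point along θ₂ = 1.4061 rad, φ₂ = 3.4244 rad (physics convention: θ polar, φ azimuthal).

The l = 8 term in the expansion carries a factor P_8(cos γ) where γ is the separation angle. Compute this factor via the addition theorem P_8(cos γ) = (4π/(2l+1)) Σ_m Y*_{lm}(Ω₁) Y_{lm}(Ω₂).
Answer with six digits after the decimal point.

0.032998

Summing Y*_{l m}(θ₁,φ₁)·Y_{l m}(θ₂,φ₂) over m ∈ [−8, 8]; prefactor 4π/(2·8+1) = 0.739198:
  [-8]  conj(Y_{8,-8})(Ω₁) = -0.00109 + 0.01441j ; Y_{8,-8}(Ω₂) = -0.29480 - 0.35598j ; Δ = 0.00545 - 0.00386j
  [-7]  conj(Y_{8,-7})(Ω₁) = 0.04233 - 0.05507j ; Y_{8,-7}(Ω₂) = 0.12216 + 0.28195j ; Δ = 0.02070 + 0.00521j
  [-6]  conj(Y_{8,-6})(Ω₁) = -0.19144 + 0.06684j ; Y_{8,-6}(Ω₂) = 0.02602 + 0.20537j ; Δ = -0.01871 - 0.03758j
  [-5]  conj(Y_{8,-5})(Ω₁) = 0.38085 + 0.09468j ; Y_{8,-5}(Ω₂) = 0.05049 - 0.31944j ; Δ = 0.04947 - 0.11688j
  [-4]  conj(Y_{8,-4})(Ω₁) = -0.32067 - 0.34592j ; Y_{8,-4}(Ω₂) = 0.04745 - 0.10090j ; Δ = -0.05012 + 0.01594j
  [-3]  conj(Y_{8,-3})(Ω₁) = 0.03678 + 0.21692j ; Y_{8,-3}(Ω₂) = -0.21171 + 0.24023j ; Δ = -0.05990 - 0.03709j
  [-2]  conj(Y_{8,-2})(Ω₁) = -0.10182 + 0.23324j ; Y_{8,-2}(Ω₂) = -0.05657 + 0.03591j ; Δ = -0.00262 - 0.01685j
  [-1]  conj(Y_{8,-1})(Ω₁) = 0.30107 - 0.19707j ; Y_{8,-1}(Ω₂) = 0.30369 - 0.08825j ; Δ = 0.07404 - 0.08642j
  [+0]  conj(Y_{8,0})(Ω₁) = 0.14903 + 0.00000j ; Y_{8,0}(Ω₂) = 0.05368 + 0.00000j ; Δ = 0.00800 + 0.00000j
  [+1]  conj(Y_{8,1})(Ω₁) = -0.30107 - 0.19707j ; Y_{8,1}(Ω₂) = -0.30369 - 0.08825j ; Δ = 0.07404 + 0.08642j
  [+2]  conj(Y_{8,2})(Ω₁) = -0.10182 - 0.23324j ; Y_{8,2}(Ω₂) = -0.05657 - 0.03591j ; Δ = -0.00262 + 0.01685j
  [+3]  conj(Y_{8,3})(Ω₁) = -0.03678 + 0.21692j ; Y_{8,3}(Ω₂) = 0.21171 + 0.24023j ; Δ = -0.05990 + 0.03709j
  [+4]  conj(Y_{8,4})(Ω₁) = -0.32067 + 0.34592j ; Y_{8,4}(Ω₂) = 0.04745 + 0.10090j ; Δ = -0.05012 - 0.01594j
  [+5]  conj(Y_{8,5})(Ω₁) = -0.38085 + 0.09468j ; Y_{8,5}(Ω₂) = -0.05049 - 0.31944j ; Δ = 0.04947 + 0.11688j
  [+6]  conj(Y_{8,6})(Ω₁) = -0.19144 - 0.06684j ; Y_{8,6}(Ω₂) = 0.02602 - 0.20537j ; Δ = -0.01871 + 0.03758j
  [+7]  conj(Y_{8,7})(Ω₁) = -0.04233 - 0.05507j ; Y_{8,7}(Ω₂) = -0.12216 + 0.28195j ; Δ = 0.02070 - 0.00521j
  [+8]  conj(Y_{8,8})(Ω₁) = -0.00109 - 0.01441j ; Y_{8,8}(Ω₂) = -0.29480 + 0.35598j ; Δ = 0.00545 + 0.00386j
Total Σ_m = 0.04464 - 0.00000j. Multiply by 0.739198: 0.03300 - 0.00000j. P_8(cos γ) = 0.032998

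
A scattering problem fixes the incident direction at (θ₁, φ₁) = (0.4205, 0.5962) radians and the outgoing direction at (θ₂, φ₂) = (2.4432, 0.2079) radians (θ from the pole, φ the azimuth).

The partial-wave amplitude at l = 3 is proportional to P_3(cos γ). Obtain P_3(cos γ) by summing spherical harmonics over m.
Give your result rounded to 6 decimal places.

0.446940

Term-by-term m-sum for l=3 (normalisation 4π/7 = 1.795196):
  term(m=-3) = (0.001243, 0.002892)   from Y*(Ω₁)=(-0.006133, 0.027711), Y(Ω₂)=(0.090029, -0.064777)
  term(m=-2) = (-0.035886, -0.035260)   from Y*(Ω₁)=(0.057435, 0.144471), Y(Ω₂)=(-0.296027, 0.130709)
  term(m=-1) = (0.155310, 0.063533)   from Y*(Ω₁)=(0.345709, 0.234589), Y(Ω₂)=(0.392996, -0.082902)
  term(m=+0) = (0.007630, 0.000000)   from Y*(Ω₁)=(0.397488, -0.000000), Y(Ω₂)=(0.019196, 0.000000)
  term(m=+1) = (0.155310, -0.063533)   from Y*(Ω₁)=(-0.345709, 0.234589), Y(Ω₂)=(-0.392996, -0.082902)
  term(m=+2) = (-0.035886, 0.035260)   from Y*(Ω₁)=(0.057435, -0.144471), Y(Ω₂)=(-0.296027, -0.130709)
  term(m=+3) = (0.001243, -0.002892)   from Y*(Ω₁)=(0.006133, 0.027711), Y(Ω₂)=(-0.090029, -0.064777)
Σ over m = (0.248964, 0.000000); ×(4π/7) → (0.446940, 0.000000). Real part: 0.446940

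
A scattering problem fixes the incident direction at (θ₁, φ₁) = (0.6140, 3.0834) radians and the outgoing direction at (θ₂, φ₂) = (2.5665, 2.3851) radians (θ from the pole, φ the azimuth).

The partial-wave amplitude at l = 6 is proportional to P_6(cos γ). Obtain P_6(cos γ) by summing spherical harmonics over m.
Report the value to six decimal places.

0.327472

Summing Y*_{l m}(θ₁,φ₁)·Y_{l m}(θ₂,φ₂) over m ∈ [−6, 6]; prefactor 4π/(2·6+1) = 0.966644:
  m=-6: Y*=0.01660 - 0.00604j  Y=-0.00216 - 0.01232j  product -0.00011 - 0.00019j
  m=-5: Y*=-0.08318 + 0.02491j  Y=-0.05358 - 0.03997j  product 0.00545 + 0.00199j
  m=-4: Y*=0.24284 - 0.05757j  Y=-0.20924 + 0.02430j  product -0.04941 + 0.01795j
  m=-3: Y*=-0.43606 + 0.07691j  Y=-0.26849 + 0.31961j  product 0.09249 - 0.16002j
  m=-2: Y*=0.39762 - 0.04649j  Y=0.02610 + 0.45094j  product 0.03134 + 0.17809j
  m=-1: Y*=0.06077 - 0.00354j  Y=0.03254 + 0.03071j  product 0.00209 + 0.00175j
  m=+0: Y*=-0.41733 + 0.00000j  Y=-0.41951 + 0.00000j  product 0.17507 + 0.00000j
  m=+1: Y*=-0.06077 - 0.00354j  Y=-0.03254 + 0.03071j  product 0.00209 - 0.00175j
  m=+2: Y*=0.39762 + 0.04649j  Y=0.02610 - 0.45094j  product 0.03134 - 0.17809j
  m=+3: Y*=0.43606 + 0.07691j  Y=0.26849 + 0.31961j  product 0.09249 + 0.16002j
  m=+4: Y*=0.24284 + 0.05757j  Y=-0.20924 - 0.02430j  product -0.04941 - 0.01795j
  m=+5: Y*=0.08318 + 0.02491j  Y=0.05358 - 0.03997j  product 0.00545 - 0.00199j
  m=+6: Y*=0.01660 + 0.00604j  Y=-0.00216 + 0.01232j  product -0.00011 + 0.00019j
Σ over m = 0.33877 + 0.00000j; ×(4π/13) → 0.32747 + 0.00000j. Real part: 0.327472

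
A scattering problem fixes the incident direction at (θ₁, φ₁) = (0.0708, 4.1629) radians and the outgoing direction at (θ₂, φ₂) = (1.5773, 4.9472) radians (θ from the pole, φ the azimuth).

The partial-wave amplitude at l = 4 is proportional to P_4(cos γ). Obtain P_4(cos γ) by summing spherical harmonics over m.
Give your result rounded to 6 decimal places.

Addition theorem: P_4(cos γ) = (4π/9) Σ_m Y*_{lm}(Ω₁) Y_{lm}(Ω₂), m = −4…4:
  term(m=-4) = -0.000005-0.000000i   from Y*(Ω₁)=-0.000007-0.000009i, Y(Ω₂)=+0.261248-0.357143i
  term(m=-3) = +0.000003+0.000003i   from Y*(Ω₁)=+0.000441-0.000034i, Y(Ω₂)=+0.005271+0.006202i
  term(m=-2) = -0.000007+0.003339i   from Y*(Ω₁)=-0.004539+0.008895i, Y(Ω₂)=+0.298207-0.151337i
  term(m=-1) = +0.000865-0.000863i   from Y*(Ω₁)=-0.069126-0.112877i, Y(Ω₂)=+0.002147+0.008976i
  term(m=+0) = +0.261773+0.000000i   from Y*(Ω₁)=+0.825202-0.000000i, Y(Ω₂)=+0.317222+0.000000i
  term(m=+1) = +0.000865+0.000863i   from Y*(Ω₁)=+0.069126-0.112877i, Y(Ω₂)=-0.002147+0.008976i
  term(m=+2) = -0.000007-0.003339i   from Y*(Ω₁)=-0.004539-0.008895i, Y(Ω₂)=+0.298207+0.151337i
  term(m=+3) = +0.000003-0.000003i   from Y*(Ω₁)=-0.000441-0.000034i, Y(Ω₂)=-0.005271+0.006202i
  term(m=+4) = -0.000005+0.000000i   from Y*(Ω₁)=-0.000007+0.000009i, Y(Ω₂)=+0.261248+0.357143i
Total Σ_m = +0.263483-0.000000i. Multiply by 1.396263: +0.367891-0.000000i. P_4(cos γ) = 0.367891

0.367891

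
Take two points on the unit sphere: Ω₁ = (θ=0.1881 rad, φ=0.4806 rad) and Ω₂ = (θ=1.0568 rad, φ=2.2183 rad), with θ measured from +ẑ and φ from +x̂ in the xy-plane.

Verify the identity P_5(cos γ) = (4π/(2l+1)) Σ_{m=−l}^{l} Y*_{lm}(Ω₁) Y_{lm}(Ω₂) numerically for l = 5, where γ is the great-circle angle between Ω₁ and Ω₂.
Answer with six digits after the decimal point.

0.180718

Summing Y*_{l m}(θ₁,φ₁)·Y_{l m}(θ₂,φ₂) over m ∈ [−5, 5]; prefactor 4π/(2·5+1) = 1.142397:
  term(m=-5) = -0.000018-0.000017i   from Y*(Ω₁)=-0.000078+0.000071i, Y(Ω₂)=+0.022257+0.231313i
  term(m=-4) = +0.000574-0.000453i   from Y*(Ω₁)=-0.000607+0.001655i, Y(Ω₂)=-0.353379-0.217426i
  term(m=-3) = +0.002241+0.004095i   from Y*(Ω₁)=+0.002236+0.017239i, Y(Ω₂)=+0.250190-0.097533i
  term(m=-2) = +0.018098-0.006276i   from Y*(Ω₁)=+0.063164+0.090451i, Y(Ω₂)=+0.047281-0.167071i
  term(m=-1) = +0.022626+0.134302i   from Y*(Ω₁)=+0.374217+0.195107i, Y(Ω₂)=+0.194662+0.257397i
  term(m=+0) = +0.071149+0.000000i   from Y*(Ω₁)=+0.702987-0.000000i, Y(Ω₂)=+0.101210+0.000000i
  term(m=+1) = +0.022626-0.134302i   from Y*(Ω₁)=-0.374217+0.195107i, Y(Ω₂)=-0.194662+0.257397i
  term(m=+2) = +0.018098+0.006276i   from Y*(Ω₁)=+0.063164-0.090451i, Y(Ω₂)=+0.047281+0.167071i
  term(m=+3) = +0.002241-0.004095i   from Y*(Ω₁)=-0.002236+0.017239i, Y(Ω₂)=-0.250190-0.097533i
  term(m=+4) = +0.000574+0.000453i   from Y*(Ω₁)=-0.000607-0.001655i, Y(Ω₂)=-0.353379+0.217426i
  term(m=+5) = -0.000018+0.000017i   from Y*(Ω₁)=+0.000078+0.000071i, Y(Ω₂)=-0.022257+0.231313i
Σ over m = +0.158192-0.000000i; ×(4π/11) → +0.180718-0.000000i. Real part: 0.180718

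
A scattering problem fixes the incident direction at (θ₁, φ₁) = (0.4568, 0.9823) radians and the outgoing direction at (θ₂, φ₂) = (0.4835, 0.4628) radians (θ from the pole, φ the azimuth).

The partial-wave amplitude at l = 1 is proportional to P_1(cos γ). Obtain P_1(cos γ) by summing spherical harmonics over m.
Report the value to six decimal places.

0.972591

Term-by-term m-sum for l=1 (normalisation 4π/3 = 4.188790):
  [-1]  conj(Y_{1,-1})(Ω₁) = 0.08459 + 0.12675j ; Y_{1,-1}(Ω₂) = 0.14372 - 0.07171j ; Δ = 0.02125 + 0.01215j
  [+0]  conj(Y_{1,0})(Ω₁) = 0.43851 + 0.00000j ; Y_{1,0}(Ω₂) = 0.43260 + 0.00000j ; Δ = 0.18970 + 0.00000j
  [+1]  conj(Y_{1,1})(Ω₁) = -0.08459 + 0.12675j ; Y_{1,1}(Ω₂) = -0.14372 - 0.07171j ; Δ = 0.02125 - 0.01215j
Accumulated sum 0.23219 + 0.00000j; after 4π/(2l+1) scaling, 0.97259 + 0.00000j ⇒ P_1 = 0.972591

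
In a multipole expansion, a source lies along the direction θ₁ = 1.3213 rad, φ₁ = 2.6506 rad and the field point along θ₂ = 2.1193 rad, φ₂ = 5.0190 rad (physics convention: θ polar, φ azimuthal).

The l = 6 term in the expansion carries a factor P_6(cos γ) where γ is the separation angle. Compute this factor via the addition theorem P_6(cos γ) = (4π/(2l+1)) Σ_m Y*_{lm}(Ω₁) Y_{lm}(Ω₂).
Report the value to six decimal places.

Expand P_6 via completeness: Σ_{m} conj(Y_{6,m}) at Ω₁ times Y_{6,m} at Ω₂ —
  m=-6: Y*=-0.39237 - 0.07776j  Y=0.04954 + 0.17979j  product -0.00546 - 0.07440j
  m=-5: Y*=0.27306 + 0.22382j  Y=-0.39446 - 0.01489j  product -0.10438 - 0.09236j
  m=-4: Y*=0.03970 + 0.09571j  Y=0.12711 - 0.35442j  product 0.03897 - 0.00190j
  m=-3: Y*=0.03329 - 0.33929j  Y=-0.00158 - 0.00121j  product -0.00046 + 0.00050j
  m=-2: Y*=0.00429 - 0.00642j  Y=0.28209 - 0.19851j  product -0.00007 - 0.00266j
  m=-1: Y*=-0.28631 + 0.15308j  Y=0.03967 + 0.12529j  product -0.03054 - 0.02980j
  m=+0: Y*=0.01799 + 0.00000j  Y=0.31184 + 0.00000j  product 0.00561 + 0.00000j
  m=+1: Y*=0.28631 + 0.15308j  Y=-0.03967 + 0.12529j  product -0.03054 + 0.02980j
  m=+2: Y*=0.00429 + 0.00642j  Y=0.28209 + 0.19851j  product -0.00007 + 0.00266j
  m=+3: Y*=-0.03329 - 0.33929j  Y=0.00158 - 0.00121j  product -0.00046 - 0.00050j
  m=+4: Y*=0.03970 - 0.09571j  Y=0.12711 + 0.35442j  product 0.03897 + 0.00190j
  m=+5: Y*=-0.27306 + 0.22382j  Y=0.39446 - 0.01489j  product -0.10438 + 0.09236j
  m=+6: Y*=-0.39237 + 0.07776j  Y=0.04954 - 0.17979j  product -0.00546 + 0.07440j
Σ over m = -0.19825 - 0.00000j; ×(4π/13) → -0.19164 - 0.00000j. Real part: -0.191639

-0.191639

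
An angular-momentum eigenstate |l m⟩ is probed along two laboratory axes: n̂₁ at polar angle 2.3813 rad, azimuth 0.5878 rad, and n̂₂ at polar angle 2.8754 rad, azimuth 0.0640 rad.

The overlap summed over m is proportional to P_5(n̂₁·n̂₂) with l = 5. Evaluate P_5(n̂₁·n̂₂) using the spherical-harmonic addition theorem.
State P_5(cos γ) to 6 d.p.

-0.263594

Expand P_5 via completeness: Σ_{m} conj(Y_{5,m}) at Ω₁ times Y_{5,m} at Ω₂ —
  m=-5: (-0.070662, 0.014515) × (0.000555, -0.000184) = (-0.000037, 0.000021)  (running Σ = (-0.000037, 0.000021))
  m=-4: (0.168764, -0.170458) × (-0.006560, 0.001717) = (-0.000814, 0.001408)  (running Σ = (-0.000851, 0.001429))
  m=-3: (-0.080745, 0.414034) × (0.045604, -0.008865) = (-0.000012, 0.019598)  (running Σ = (-0.000863, 0.021027))
  m=-2: (-0.129172, -0.309659) × (-0.201148, 0.025889) = (0.033999, 0.058943)  (running Σ = (0.033137, 0.079970))
  m=-1: (-0.103060, -0.068677) × (0.518186, -0.033209) = (-0.055685, -0.032165)  (running Σ = (-0.022549, 0.047805))
  m=0: (0.371696, -0.000000) × (-0.499443, 0.000000) = (-0.185641, 0.000000)  (running Σ = (-0.208189, 0.047805))
  m=1: (0.103060, -0.068677) × (-0.518186, -0.033209) = (-0.055685, 0.032165)  (running Σ = (-0.263875, 0.079970))
  m=2: (-0.129172, 0.309659) × (-0.201148, -0.025889) = (0.033999, -0.058943)  (running Σ = (-0.229875, 0.021027))
  m=3: (0.080745, 0.414034) × (-0.045604, -0.008865) = (-0.000012, -0.019598)  (running Σ = (-0.229887, 0.001429))
  m=4: (0.168764, 0.170458) × (-0.006560, -0.001717) = (-0.000814, -0.001408)  (running Σ = (-0.230701, 0.000021))
  m=5: (0.070662, 0.014515) × (-0.000555, -0.000184) = (-0.000037, -0.000021)  (running Σ = (-0.230738, 0.000000))
Σ over m = (-0.230738, 0.000000); ×(4π/11) → (-0.263594, 0.000000). Real part: -0.263594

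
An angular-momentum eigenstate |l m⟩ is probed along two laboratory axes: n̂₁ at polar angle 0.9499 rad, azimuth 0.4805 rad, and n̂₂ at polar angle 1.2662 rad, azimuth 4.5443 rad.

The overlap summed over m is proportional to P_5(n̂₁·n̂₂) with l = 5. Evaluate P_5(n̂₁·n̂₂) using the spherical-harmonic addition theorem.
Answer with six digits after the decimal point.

-0.346168

Addition theorem: P_5(cos γ) = (4π/11) Σ_m Y*_{lm}(Ω₁) Y_{lm}(Ω₂), m = −5…5:
  m=-5: -0.122107+0.111292i × -0.273170+0.244637i = +0.006130-0.060273i  (running Σ = +0.006130-0.060273i)
  m=-4: -0.128561+0.350882i × +0.285213+0.227057i = -0.116338+0.070886i  (running Σ = -0.110208+0.010612i)
  m=-3: +0.049107+0.377681i × -0.027643+0.050091i = -0.020276-0.007981i  (running Σ = -0.130484+0.002632i)
  m=-2: +0.005734+0.008207i × +0.318838+0.111416i = +0.000914+0.003256i  (running Σ = -0.129570+0.005887i)
  m=-1: -0.307880-0.160481i × +0.004567-0.026911i = -0.005725+0.007553i  (running Σ = -0.135295+0.013440i)
  m=0: -0.100352-0.000000i × +0.323159+0.000000i = -0.032430-0.000000i  (running Σ = -0.167724+0.013440i)
  m=1: +0.307880-0.160481i × -0.004567-0.026911i = -0.005725-0.007553i  (running Σ = -0.173449+0.005887i)
  m=2: +0.005734-0.008207i × +0.318838-0.111416i = +0.000914-0.003256i  (running Σ = -0.172535+0.002632i)
  m=3: -0.049107+0.377681i × +0.027643+0.050091i = -0.020276+0.007981i  (running Σ = -0.192811+0.010612i)
  m=4: -0.128561-0.350882i × +0.285213-0.227057i = -0.116338-0.070886i  (running Σ = -0.309149-0.060273i)
  m=5: +0.122107+0.111292i × +0.273170+0.244637i = +0.006130+0.060273i  (running Σ = -0.303019+0.000000i)
Σ over m = -0.303019+0.000000i; ×(4π/11) → -0.346168+0.000000i. Real part: -0.346168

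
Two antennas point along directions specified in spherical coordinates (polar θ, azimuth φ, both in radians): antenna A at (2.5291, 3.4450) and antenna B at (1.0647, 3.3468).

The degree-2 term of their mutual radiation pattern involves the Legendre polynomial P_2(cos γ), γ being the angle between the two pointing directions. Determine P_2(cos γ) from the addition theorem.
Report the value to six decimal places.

-0.483847

Summing Y*_{l m}(θ₁,φ₁)·Y_{l m}(θ₂,φ₂) over m ∈ [−2, 2]; prefactor 4π/(2·2+1) = 2.513274:
  m=-2: +0.104878+0.072805i × +0.270961-0.117902i = +0.037002+0.007362i  (running Σ = +0.037002+0.007362i)
  m=-1: +0.346808+0.108576i × -0.320686+0.066747i = -0.118464-0.011671i  (running Σ = -0.081462-0.004309i)
  m=0: +0.318053-0.000000i × -0.093042+0.000000i = -0.029592+0.000000i  (running Σ = -0.111054-0.004309i)
  m=1: -0.346808+0.108576i × +0.320686+0.066747i = -0.118464+0.011671i  (running Σ = -0.229518+0.007362i)
  m=2: +0.104878-0.072805i × +0.270961+0.117902i = +0.037002-0.007362i  (running Σ = -0.192516+0.000000i)
Σ over m = -0.192516+0.000000i; ×(4π/5) → -0.483847+0.000000i. Real part: -0.483847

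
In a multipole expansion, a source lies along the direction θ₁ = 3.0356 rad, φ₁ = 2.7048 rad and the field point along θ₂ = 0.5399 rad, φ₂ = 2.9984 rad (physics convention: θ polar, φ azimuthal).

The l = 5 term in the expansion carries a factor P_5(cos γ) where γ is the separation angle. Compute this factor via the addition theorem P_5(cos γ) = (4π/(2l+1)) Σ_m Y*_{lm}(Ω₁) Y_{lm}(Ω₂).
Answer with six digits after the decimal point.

Expand P_5 via completeness: Σ_{m} conj(Y_{5,m}) at Ω₁ times Y_{5,m} at Ω₂ —
  term(m=-5) = (0.000000, -0.000000)   from Y*(Ω₁)=(0.000004, 0.000005), Y(Ω₂)=(-0.012569, -0.010935)
  term(m=-4) = (-0.000006, 0.000015)   from Y*(Ω₁)=(0.000032, 0.000180), Y(Ω₂)=(0.073878, 0.047643)
  term(m=-3) = (0.000544, -0.000659)   from Y*(Ω₁)=(-0.000833, 0.003127), Y(Ω₂)=(-0.240174, -0.110026)
  term(m=-2) = (-0.014320, 0.009530)   from Y*(Ω₁)=(-0.023815, 0.028435), Y(Ω₂)=(0.444866, 0.131004)
  term(m=-1) = (0.084889, -0.025665)   from Y*(Ω₁)=(-0.236081, 0.110219), Y(Ω₂)=(-0.336900, -0.048574)
  term(m=+0) = (0.206555, 0.000000)   from Y*(Ω₁)=(-0.858379, -0.000000), Y(Ω₂)=(-0.240634, 0.000000)
  term(m=+1) = (0.084889, 0.025665)   from Y*(Ω₁)=(0.236081, 0.110219), Y(Ω₂)=(0.336900, -0.048574)
  term(m=+2) = (-0.014320, -0.009530)   from Y*(Ω₁)=(-0.023815, -0.028435), Y(Ω₂)=(0.444866, -0.131004)
  term(m=+3) = (0.000544, 0.000659)   from Y*(Ω₁)=(0.000833, 0.003127), Y(Ω₂)=(0.240174, -0.110026)
  term(m=+4) = (-0.000006, -0.000015)   from Y*(Ω₁)=(0.000032, -0.000180), Y(Ω₂)=(0.073878, -0.047643)
  term(m=+5) = (0.000000, 0.000000)   from Y*(Ω₁)=(-0.000004, 0.000005), Y(Ω₂)=(0.012569, -0.010935)
Σ over m = (0.348770, 0.000000); ×(4π/11) → (0.398434, 0.000000). Real part: 0.398434

0.398434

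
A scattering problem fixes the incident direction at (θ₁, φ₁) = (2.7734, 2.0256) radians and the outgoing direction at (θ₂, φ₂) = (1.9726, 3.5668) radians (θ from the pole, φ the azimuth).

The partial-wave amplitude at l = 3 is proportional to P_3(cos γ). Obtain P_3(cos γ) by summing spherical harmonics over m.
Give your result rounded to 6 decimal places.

Summing Y*_{l m}(θ₁,φ₁)·Y_{l m}(θ₂,φ₂) over m ∈ [−3, 3]; prefactor 4π/(2·3+1) = 1.795196:
  m=-3: 0.01904 - 0.00399j × -0.09462 + 0.31120j = -0.00056 + 0.00630j  (running Σ = -0.00056 + 0.00630j)
  m=-2: 0.07585 + 0.09749j × -0.22333 + 0.25444j = -0.04175 - 0.00247j  (running Σ = -0.04231 + 0.00383j)
  m=-1: -0.17130 + 0.35030j × 0.06375 - 0.02887j = -0.00081 + 0.02728j  (running Σ = -0.04311 + 0.03111j)
  m=0: -0.47081 + 0.00000j × 0.32622 + 0.00000j = -0.15359 + 0.00000j  (running Σ = -0.19670 + 0.03111j)
  m=1: 0.17130 + 0.35030j × -0.06375 - 0.02887j = -0.00081 - 0.02728j  (running Σ = -0.19751 + 0.00383j)
  m=2: 0.07585 - 0.09749j × -0.22333 - 0.25444j = -0.04175 + 0.00247j  (running Σ = -0.23926 + 0.00630j)
  m=3: -0.01904 - 0.00399j × 0.09462 + 0.31120j = -0.00056 - 0.00630j  (running Σ = -0.23982 - 0.00000j)
Σ over m = -0.23982 - 0.00000j; ×(4π/7) → -0.43052 - 0.00000j. Real part: -0.430517

-0.430517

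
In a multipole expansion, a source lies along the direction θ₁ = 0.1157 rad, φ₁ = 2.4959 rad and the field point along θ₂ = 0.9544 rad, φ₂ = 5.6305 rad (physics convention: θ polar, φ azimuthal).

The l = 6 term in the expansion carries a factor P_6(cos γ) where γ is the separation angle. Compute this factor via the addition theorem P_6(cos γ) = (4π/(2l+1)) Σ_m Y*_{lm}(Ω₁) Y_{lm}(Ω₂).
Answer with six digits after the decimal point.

Summing Y*_{l m}(θ₁,φ₁)·Y_{l m}(θ₂,φ₂) over m ∈ [−6, 6]; prefactor 4π/(2·6+1) = 0.966644:
  term(m=-6) = 0.00000 + 0.00000j   from Y*(Ω₁)=-0.00000 + 0.00000j, Y(Ω₂)=-0.10191 - 0.09972j
  term(m=-5) = -0.00001 - 0.00000j   from Y*(Ω₁)=0.00003 - 0.00000j, Y(Ω₂)=-0.34733 - 0.04253j
  term(m=-4) = 0.00026 + 0.00001j   from Y*(Ω₁)=-0.00053 - 0.00033j, Y(Ω₂)=-0.36501 + 0.21428j
  term(m=-3) = -0.00108 - 0.00002j   from Y*(Ω₁)=0.00280 + 0.00730j, Y(Ω₂)=-0.05224 + 0.12809j
  term(m=-2) = -0.01923 - 0.00027j   from Y*(Ω₁)=0.01839 - 0.06411j, Y(Ω₂)=-0.07565 - 0.27828j
  term(m=-1) = 0.09260 + 0.00065j   from Y*(Ω₁)=-0.28397 + 0.21395j, Y(Ω₂)=-0.20692 - 0.15818j
  term(m=+0) = 0.19732 + 0.00000j   from Y*(Ω₁)=0.87901 + 0.00000j, Y(Ω₂)=0.22448 + 0.00000j
  term(m=+1) = 0.09260 - 0.00065j   from Y*(Ω₁)=0.28397 + 0.21395j, Y(Ω₂)=0.20692 - 0.15818j
  term(m=+2) = -0.01923 + 0.00027j   from Y*(Ω₁)=0.01839 + 0.06411j, Y(Ω₂)=-0.07565 + 0.27828j
  term(m=+3) = -0.00108 + 0.00002j   from Y*(Ω₁)=-0.00280 + 0.00730j, Y(Ω₂)=0.05224 + 0.12809j
  term(m=+4) = 0.00026 - 0.00001j   from Y*(Ω₁)=-0.00053 + 0.00033j, Y(Ω₂)=-0.36501 - 0.21428j
  term(m=+5) = -0.00001 + 0.00000j   from Y*(Ω₁)=-0.00003 - 0.00000j, Y(Ω₂)=0.34733 - 0.04253j
  term(m=+6) = 0.00000 - 0.00000j   from Y*(Ω₁)=-0.00000 - 0.00000j, Y(Ω₂)=-0.10191 + 0.09972j
Σ over m = 0.34240 + 0.00000j; ×(4π/13) → 0.33098 + 0.00000j. Real part: 0.330977

0.330977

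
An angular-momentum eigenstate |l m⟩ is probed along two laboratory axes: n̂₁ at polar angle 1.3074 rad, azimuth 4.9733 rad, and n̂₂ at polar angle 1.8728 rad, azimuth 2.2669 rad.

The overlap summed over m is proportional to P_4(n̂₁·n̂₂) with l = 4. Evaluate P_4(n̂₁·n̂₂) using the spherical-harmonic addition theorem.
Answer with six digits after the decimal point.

Addition theorem: P_4(cos γ) = (4π/9) Σ_m Y*_{lm}(Ω₁) Y_{lm}(Ω₂), m = −4…4:
  term(m=-4) = (-0.023920, -0.139367)   from Y*(Ω₁)=(0.193467, 0.332362), Y(Ω₂)=(-0.344491, -0.128559)
  term(m=-3) = (0.024910, -0.091711)   from Y*(Ω₁)=(-0.206854, 0.207959), Y(Ω₂)=(-0.281569, 0.160288)
  term(m=-2) = (0.012262, -0.014546)   from Y*(Ω₁)=(0.142061, 0.081683), Y(Ω₂)=(0.020623, -0.114250)
  term(m=-1) = (0.087107, -0.040498)   from Y*(Ω₁)=(-0.077477, 0.290179), Y(Ω₂)=(-0.205090, -0.245426)
  term(m=+0) = (0.007820, 0.000000)   from Y*(Ω₁)=(0.119241, -0.000000), Y(Ω₂)=(0.065578, 0.000000)
  term(m=+1) = (0.087107, 0.040498)   from Y*(Ω₁)=(0.077477, 0.290179), Y(Ω₂)=(0.205090, -0.245426)
  term(m=+2) = (0.012262, 0.014546)   from Y*(Ω₁)=(0.142061, -0.081683), Y(Ω₂)=(0.020623, 0.114250)
  term(m=+3) = (0.024910, 0.091711)   from Y*(Ω₁)=(0.206854, 0.207959), Y(Ω₂)=(0.281569, 0.160288)
  term(m=+4) = (-0.023920, 0.139367)   from Y*(Ω₁)=(0.193467, -0.332362), Y(Ω₂)=(-0.344491, 0.128559)
Accumulated sum (0.208539, 0.000000); after 4π/(2l+1) scaling, (0.291176, 0.000000) ⇒ P_4 = 0.291176

0.291176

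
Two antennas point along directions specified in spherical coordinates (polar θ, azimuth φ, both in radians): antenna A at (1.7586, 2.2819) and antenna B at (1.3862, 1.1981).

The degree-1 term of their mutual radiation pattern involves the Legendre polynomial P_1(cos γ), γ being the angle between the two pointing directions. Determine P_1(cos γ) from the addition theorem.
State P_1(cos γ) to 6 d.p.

0.417665

Addition theorem: P_1(cos γ) = (4π/3) Σ_m Y*_{lm}(Ω₁) Y_{lm}(Ω₂), m = −1…1:
  m=-1: -0.22153 + 0.25716j × 0.12367 - 0.31631j = 0.05395 + 0.10187j  (running Σ = 0.05395 + 0.10187j)
  m=0: -0.09122 + 0.00000j × 0.08968 + 0.00000j = -0.00818 + 0.00000j  (running Σ = 0.04576 + 0.10187j)
  m=1: 0.22153 + 0.25716j × -0.12367 - 0.31631j = 0.05395 - 0.10187j  (running Σ = 0.09971 + 0.00000j)
Σ over m = 0.09971 + 0.00000j; ×(4π/3) → 0.41767 + 0.00000j. Real part: 0.417665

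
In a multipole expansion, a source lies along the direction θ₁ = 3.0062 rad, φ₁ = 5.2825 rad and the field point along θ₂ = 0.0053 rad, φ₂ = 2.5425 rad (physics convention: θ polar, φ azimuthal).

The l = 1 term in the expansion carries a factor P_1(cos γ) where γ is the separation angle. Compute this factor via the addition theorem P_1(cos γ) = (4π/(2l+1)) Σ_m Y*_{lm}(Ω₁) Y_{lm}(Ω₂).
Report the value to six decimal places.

Term-by-term m-sum for l=1 (normalisation 4π/3 = 4.188790):
  m=-1: Y*=+0.025170-0.039259i  Y=-0.001512-0.001033i  product -0.000079+0.000033i
  m=+0: Y*=-0.484131-0.000000i  Y=+0.488596+0.000000i  product -0.236544-0.000000i
  m=+1: Y*=-0.025170-0.039259i  Y=+0.001512-0.001033i  product -0.000079-0.000033i
Accumulated sum -0.236702+0.000000i; after 4π/(2l+1) scaling, -0.991493+0.000000i ⇒ P_1 = -0.991493

-0.991493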